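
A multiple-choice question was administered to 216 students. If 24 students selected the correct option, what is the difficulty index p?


Item difficulty p = number correct / total examinees
p = 24 / 216
p = 0.1111

0.1111


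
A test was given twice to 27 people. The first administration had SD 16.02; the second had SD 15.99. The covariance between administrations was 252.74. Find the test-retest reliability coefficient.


r = cov(X,Y) / (SD_X * SD_Y)
r = 252.74 / (16.02 * 15.99)
r = 252.74 / 256.1598
r = 0.9866

0.9866


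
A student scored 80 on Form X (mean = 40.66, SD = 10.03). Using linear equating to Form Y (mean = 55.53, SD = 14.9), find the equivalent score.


slope = SD_Y / SD_X = 14.9 / 10.03 ~ 1.4855
intercept = mean_Y - slope * mean_X = 55.53 - (14.9 / 10.03) * 40.66 ~ -4.8722
Y = slope * X + intercept. To avoid rounding drift from the rounded slope/intercept, evaluate the equivalent form Y = mean_Y + SD_Y * (X - mean_X) / SD_X at full precision:
Y = 55.53 + 14.9 * (80 - 40.66) / 10.03
Y = 55.53 + 14.9 * 39.34 / 10.03
Y = 55.53 + 586.166 / 10.03
Y = 55.53 + 58.4413
Y = 113.9713

113.9713


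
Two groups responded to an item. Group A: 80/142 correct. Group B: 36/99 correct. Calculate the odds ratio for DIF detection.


Odds_A = 80/62 = 1.2903
Odds_B = 36/63 = 0.5714
OR = Odds_A / Odds_B = 1.2903 / 0.5714
Exactly, OR = (80 * 63) / (62 * 36) = 5040 / 2232
OR = 2.2581

2.2581


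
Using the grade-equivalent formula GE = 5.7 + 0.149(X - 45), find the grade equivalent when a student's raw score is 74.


raw - median = 74 - 45 = 29
slope * diff = 0.149 * 29 = 4.321
GE = 5.7 + 4.321
GE = 10.021

10.021


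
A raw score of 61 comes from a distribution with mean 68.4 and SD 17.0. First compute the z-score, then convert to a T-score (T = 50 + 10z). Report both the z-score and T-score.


z = (X - mean) / SD = (61 - 68.4) / 17.0
z = -7.4 / 17.0
z = -0.4353
T-score = T = 50 + 10z
Carry z at full precision (z = -7.4 / 17.0) into the conversion:
T-score = 50 + 10 * (-7.4 / 17.0) = 50 + -74 / 17.0
T-score = 50 + -4.3529
T-score = 45.6471

45.6471


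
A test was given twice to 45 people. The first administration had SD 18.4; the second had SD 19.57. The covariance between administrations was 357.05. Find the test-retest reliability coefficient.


r = cov(X,Y) / (SD_X * SD_Y)
r = 357.05 / (18.4 * 19.57)
r = 357.05 / 360.088
r = 0.9916

0.9916


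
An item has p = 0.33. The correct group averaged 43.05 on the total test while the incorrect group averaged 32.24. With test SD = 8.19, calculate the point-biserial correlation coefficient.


q = 1 - p = 0.67
rpb = ((M1 - M0) / SD) * sqrt(p * q)
rpb = ((43.05 - 32.24) / 8.19) * sqrt(0.33 * 0.67)
rpb = 0.6206

0.6206


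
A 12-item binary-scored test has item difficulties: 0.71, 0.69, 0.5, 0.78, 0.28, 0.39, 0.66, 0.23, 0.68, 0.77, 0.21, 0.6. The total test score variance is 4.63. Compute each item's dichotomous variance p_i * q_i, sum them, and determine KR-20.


For each item, compute p_i * q_i:
  Item 1: 0.71 * 0.29 = 0.2059
  Item 2: 0.69 * 0.31 = 0.2139
  Item 3: 0.5 * 0.5 = 0.25
  Item 4: 0.78 * 0.22 = 0.1716
  Item 5: 0.28 * 0.72 = 0.2016
  Item 6: 0.39 * 0.61 = 0.2379
  Item 7: 0.66 * 0.34 = 0.2244
  Item 8: 0.23 * 0.77 = 0.1771
  Item 9: 0.68 * 0.32 = 0.2176
  Item 10: 0.77 * 0.23 = 0.1771
  Item 11: 0.21 * 0.79 = 0.1659
  Item 12: 0.6 * 0.4 = 0.24
Sum(p_i * q_i) = 0.2059 + 0.2139 + 0.25 + 0.1716 + 0.2016 + 0.2379 + 0.2244 + 0.1771 + 0.2176 + 0.1771 + 0.1659 + 0.24 = 2.483
KR-20 = (k/(k-1)) * (1 - Sum(p_i*q_i) / Var_total)
= (12/11) * (1 - 2.483/4.63)
= 1.0909 * 0.4637
KR-20 = 0.5059

0.5059


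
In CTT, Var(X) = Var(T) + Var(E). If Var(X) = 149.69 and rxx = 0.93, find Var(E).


var_true = rxx * var_obs = 0.93 * 149.69 = 139.2117
var_error = var_obs - var_true
var_error = 149.69 - 139.2117
var_error = 10.4783

10.4783


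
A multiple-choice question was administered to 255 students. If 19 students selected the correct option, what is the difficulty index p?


Item difficulty p = number correct / total examinees
p = 19 / 255
p = 0.0745

0.0745


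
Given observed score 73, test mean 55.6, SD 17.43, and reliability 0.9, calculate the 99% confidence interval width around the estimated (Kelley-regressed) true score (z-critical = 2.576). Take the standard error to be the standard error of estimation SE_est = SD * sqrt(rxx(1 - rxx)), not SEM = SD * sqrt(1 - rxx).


True score estimate = 0.9*73 + 0.1*55.6 = 71.26
SE_est = SD * sqrt(rxx * (1 - rxx)) = 17.43 * sqrt(0.9 * 0.1) = 17.43 * sqrt(0.09) = 5.229
CI = T_est +/- z * SE_est, so width = 2 * z * SE_est = 2 * 2.576 * 5.229
Width = 26.9398

26.9398


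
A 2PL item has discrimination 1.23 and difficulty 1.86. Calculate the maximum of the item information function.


For 2PL, max info at theta = b = 1.86
I_max = a^2 / 4 = 1.23^2 / 4
= 1.5129 / 4
I_max = 0.3782

0.3782


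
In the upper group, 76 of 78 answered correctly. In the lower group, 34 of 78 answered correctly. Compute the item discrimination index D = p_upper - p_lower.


p_upper = 76/78 = 0.9744
p_lower = 34/78 = 0.4359
D = 0.9744 - 0.4359 = 0.5385

0.5385


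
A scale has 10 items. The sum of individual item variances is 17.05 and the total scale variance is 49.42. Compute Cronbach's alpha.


alpha = (k/(k-1)) * (1 - sum(si^2)/s_total^2)
= (10/9) * (1 - 17.05/49.42)
alpha = 0.7278

0.7278


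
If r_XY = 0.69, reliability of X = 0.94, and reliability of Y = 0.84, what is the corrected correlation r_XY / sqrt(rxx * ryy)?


r_corrected = rxy / sqrt(rxx * ryy)
= 0.69 / sqrt(0.94 * 0.84)
= 0.69 / sqrt(0.7896)
= 0.69 / 0.888594
r_corrected = 0.7765

0.7765


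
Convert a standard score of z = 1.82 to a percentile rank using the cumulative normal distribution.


CDF(z) = 0.5 * (1 + erf(z/sqrt(2)))
erf(1.2869) = 0.9312
CDF = 0.9656
Percentile rank = 0.9656 * 100 = 96.56

96.56


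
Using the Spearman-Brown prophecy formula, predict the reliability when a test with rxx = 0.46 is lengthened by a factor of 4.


r_new = (n * rxx) / (1 + (n-1) * rxx)
r_new = (4 * 0.46) / (1 + 3 * 0.46)
r_new = 1.84 / 2.38
r_new = 0.7731

0.7731


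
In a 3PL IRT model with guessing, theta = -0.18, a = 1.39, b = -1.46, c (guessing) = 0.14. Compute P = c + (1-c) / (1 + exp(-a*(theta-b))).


logit = 1.39*(-0.18 - -1.46) = 1.7792
P* = 1/(1 + exp(-1.7792)) = 0.8556
P = 0.14 + (1 - 0.14) * 0.8556
P = 0.8758

0.8758


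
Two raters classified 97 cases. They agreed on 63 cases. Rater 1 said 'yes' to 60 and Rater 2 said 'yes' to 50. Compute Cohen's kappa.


P_o = 63/97 = 0.649485
P_e = (60*50 + 37*47) / 9409 = 0.503667
kappa = (P_o - P_e) / (1 - P_e)
kappa = (0.649485 - 0.503667) / (1 - 0.503667)
kappa = 0.2938

0.2938


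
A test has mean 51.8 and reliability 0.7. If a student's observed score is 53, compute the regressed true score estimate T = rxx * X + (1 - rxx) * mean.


T_est = rxx * X + (1 - rxx) * mean
T_est = 0.7 * 53 + 0.3 * 51.8
T_est = 37.1 + 15.54
T_est = 52.64

52.64


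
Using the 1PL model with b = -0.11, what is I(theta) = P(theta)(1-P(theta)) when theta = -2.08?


P = 1/(1+exp(-(-2.08--0.11))) = 0.1224
I = P*(1-P) = 0.1224 * 0.8776
I = 0.1074

0.1074


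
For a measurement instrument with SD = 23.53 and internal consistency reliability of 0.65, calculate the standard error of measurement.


SEM = SD * sqrt(1 - rxx)
SEM = 23.53 * sqrt(1 - 0.65)
SEM = 23.53 * sqrt(0.35) = 23.53 * 0.591608
SEM = 13.9205

13.9205


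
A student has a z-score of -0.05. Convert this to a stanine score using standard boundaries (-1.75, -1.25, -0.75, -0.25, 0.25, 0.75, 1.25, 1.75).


Stanine boundaries: [-1.75, -1.25, -0.75, -0.25, 0.25, 0.75, 1.25, 1.75]
z = -0.05
Check each boundary:
  z >= -1.75 -> could be stanine 2
  z >= -1.25 -> could be stanine 3
  z >= -0.75 -> could be stanine 4
  z >= -0.25 -> could be stanine 5
  z < 0.25
  z < 0.75
  z < 1.25
  z < 1.75
Highest qualifying boundary gives stanine = 5

5


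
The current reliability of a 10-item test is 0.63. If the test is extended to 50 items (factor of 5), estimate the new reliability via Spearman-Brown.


r_new = (n * rxx) / (1 + (n-1) * rxx)
r_new = (5 * 0.63) / (1 + 4 * 0.63)
r_new = 3.15 / 3.52
r_new = 0.8949

0.8949


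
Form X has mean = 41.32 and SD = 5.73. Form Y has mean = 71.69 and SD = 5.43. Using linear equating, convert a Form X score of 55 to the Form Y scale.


slope = SD_Y / SD_X = 5.43 / 5.73 ~ 0.9476
intercept = mean_Y - slope * mean_X = 71.69 - (5.43 / 5.73) * 41.32 ~ 32.5334
Y = slope * X + intercept. To avoid rounding drift from the rounded slope/intercept, evaluate the equivalent form Y = mean_Y + SD_Y * (X - mean_X) / SD_X at full precision:
Y = 71.69 + 5.43 * (55 - 41.32) / 5.73
Y = 71.69 + 5.43 * 13.68 / 5.73
Y = 71.69 + 74.2824 / 5.73
Y = 71.69 + 12.9638
Y = 84.6538

84.6538


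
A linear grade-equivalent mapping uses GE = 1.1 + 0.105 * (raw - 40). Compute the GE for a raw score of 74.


raw - median = 74 - 40 = 34
slope * diff = 0.105 * 34 = 3.57
GE = 1.1 + 3.57
GE = 4.67

4.67


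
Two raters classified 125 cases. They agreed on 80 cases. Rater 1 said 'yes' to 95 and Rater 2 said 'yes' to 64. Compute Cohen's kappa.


P_o = 80/125 = 0.64
P_e = (95*64 + 30*61) / 15625 = 0.50624
kappa = (P_o - P_e) / (1 - P_e)
kappa = (0.64 - 0.50624) / (1 - 0.50624)
kappa = 0.2709

0.2709


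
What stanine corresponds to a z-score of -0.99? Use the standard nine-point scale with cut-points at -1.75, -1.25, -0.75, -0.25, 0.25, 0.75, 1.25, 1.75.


Stanine boundaries: [-1.75, -1.25, -0.75, -0.25, 0.25, 0.75, 1.25, 1.75]
z = -0.99
Check each boundary:
  z >= -1.75 -> could be stanine 2
  z >= -1.25 -> could be stanine 3
  z < -0.75
  z < -0.25
  z < 0.25
  z < 0.75
  z < 1.25
  z < 1.75
Highest qualifying boundary gives stanine = 3

3


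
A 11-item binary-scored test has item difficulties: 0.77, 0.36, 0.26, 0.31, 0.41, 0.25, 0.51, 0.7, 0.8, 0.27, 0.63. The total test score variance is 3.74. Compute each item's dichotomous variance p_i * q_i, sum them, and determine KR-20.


For each item, compute p_i * q_i:
  Item 1: 0.77 * 0.23 = 0.1771
  Item 2: 0.36 * 0.64 = 0.2304
  Item 3: 0.26 * 0.74 = 0.1924
  Item 4: 0.31 * 0.69 = 0.2139
  Item 5: 0.41 * 0.59 = 0.2419
  Item 6: 0.25 * 0.75 = 0.1875
  Item 7: 0.51 * 0.49 = 0.2499
  Item 8: 0.7 * 0.3 = 0.21
  Item 9: 0.8 * 0.2 = 0.16
  Item 10: 0.27 * 0.73 = 0.1971
  Item 11: 0.63 * 0.37 = 0.2331
Sum(p_i * q_i) = 0.1771 + 0.2304 + 0.1924 + 0.2139 + 0.2419 + 0.1875 + 0.2499 + 0.21 + 0.16 + 0.1971 + 0.2331 = 2.2933
KR-20 = (k/(k-1)) * (1 - Sum(p_i*q_i) / Var_total)
= (11/10) * (1 - 2.2933/3.74)
= 1.1 * 0.3868
KR-20 = 0.4255

0.4255


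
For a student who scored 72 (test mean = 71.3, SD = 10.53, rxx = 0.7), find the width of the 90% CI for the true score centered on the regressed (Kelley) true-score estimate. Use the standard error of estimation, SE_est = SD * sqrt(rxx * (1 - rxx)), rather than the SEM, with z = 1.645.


True score estimate = 0.7*72 + 0.3*71.3 = 71.79
SE_est = SD * sqrt(rxx * (1 - rxx)) = 10.53 * sqrt(0.7 * 0.3) = 10.53 * sqrt(0.21) = 4.825452
CI = T_est +/- z * SE_est, so width = 2 * z * SE_est = 2 * 1.645 * 4.825452
Width = 15.8757

15.8757


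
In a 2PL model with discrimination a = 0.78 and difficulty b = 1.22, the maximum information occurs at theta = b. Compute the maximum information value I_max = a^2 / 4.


For 2PL, max info at theta = b = 1.22
I_max = a^2 / 4 = 0.78^2 / 4
= 0.6084 / 4
I_max = 0.1521

0.1521


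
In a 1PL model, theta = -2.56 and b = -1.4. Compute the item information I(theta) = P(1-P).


P = 1/(1+exp(-(-2.56--1.4))) = 0.2387
I = P*(1-P) = 0.2387 * 0.7613
I = 0.1817

0.1817


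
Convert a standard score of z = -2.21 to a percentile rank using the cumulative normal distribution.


CDF(z) = 0.5 * (1 + erf(z/sqrt(2)))
erf(-1.5627) = -0.9729
CDF = 0.0136
Percentile rank = 0.0136 * 100 = 1.36

1.36


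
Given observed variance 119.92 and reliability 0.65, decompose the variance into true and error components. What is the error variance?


var_true = rxx * var_obs = 0.65 * 119.92 = 77.948
var_error = var_obs - var_true
var_error = 119.92 - 77.948
var_error = 41.972

41.972


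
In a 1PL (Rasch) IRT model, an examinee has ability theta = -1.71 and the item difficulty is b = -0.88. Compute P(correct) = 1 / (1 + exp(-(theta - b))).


theta - b = -1.71 - -0.88 = -0.83
exp(-(theta - b)) = exp(0.83) = 2.2933
P = 1 / (1 + 2.2933)
P = 0.3036

0.3036


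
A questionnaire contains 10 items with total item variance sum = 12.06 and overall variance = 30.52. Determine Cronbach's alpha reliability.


alpha = (k/(k-1)) * (1 - sum(si^2)/s_total^2)
= (10/9) * (1 - 12.06/30.52)
alpha = 0.6721

0.6721


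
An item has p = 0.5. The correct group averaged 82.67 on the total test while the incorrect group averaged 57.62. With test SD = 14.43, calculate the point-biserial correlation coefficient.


q = 1 - p = 0.5
rpb = ((M1 - M0) / SD) * sqrt(p * q)
rpb = ((82.67 - 57.62) / 14.43) * sqrt(0.5 * 0.5)
rpb = 0.868

0.868


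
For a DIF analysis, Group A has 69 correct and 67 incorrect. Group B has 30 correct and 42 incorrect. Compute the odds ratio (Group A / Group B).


Odds_A = 69/67 = 1.0299
Odds_B = 30/42 = 0.7143
OR = Odds_A / Odds_B = 1.0299 / 0.7143
Exactly, OR = (69 * 42) / (67 * 30) = 2898 / 2010
OR = 1.4418

1.4418


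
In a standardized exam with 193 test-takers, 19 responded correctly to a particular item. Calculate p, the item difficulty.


Item difficulty p = number correct / total examinees
p = 19 / 193
p = 0.0984

0.0984


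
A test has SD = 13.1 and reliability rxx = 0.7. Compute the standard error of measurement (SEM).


SEM = SD * sqrt(1 - rxx)
SEM = 13.1 * sqrt(1 - 0.7)
SEM = 13.1 * sqrt(0.3) = 13.1 * 0.547723
SEM = 7.1752

7.1752


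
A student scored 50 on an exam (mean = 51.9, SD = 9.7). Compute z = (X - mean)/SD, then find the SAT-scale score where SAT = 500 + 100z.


z = (X - mean) / SD = (50 - 51.9) / 9.7
z = -1.9 / 9.7
z = -0.1959
SAT-scale = SAT = 500 + 100z
Carry z at full precision (z = -1.9 / 9.7) into the conversion:
SAT-scale = 500 + 100 * (-1.9 / 9.7) = 500 + -190 / 9.7
SAT-scale = 500 + -19.5876
SAT-scale = 480.4124

480.4124


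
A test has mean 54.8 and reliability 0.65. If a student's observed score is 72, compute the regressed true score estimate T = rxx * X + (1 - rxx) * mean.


T_est = rxx * X + (1 - rxx) * mean
T_est = 0.65 * 72 + 0.35 * 54.8
T_est = 46.8 + 19.18
T_est = 65.98

65.98


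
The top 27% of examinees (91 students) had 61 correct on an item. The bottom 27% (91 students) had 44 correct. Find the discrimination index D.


p_upper = 61/91 = 0.6703
p_lower = 44/91 = 0.4835
D = 0.6703 - 0.4835 = 0.1868

0.1868


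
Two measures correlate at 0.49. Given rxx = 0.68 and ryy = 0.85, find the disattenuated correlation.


r_corrected = rxy / sqrt(rxx * ryy)
= 0.49 / sqrt(0.68 * 0.85)
= 0.49 / sqrt(0.578)
= 0.49 / 0.760263
r_corrected = 0.6445

0.6445


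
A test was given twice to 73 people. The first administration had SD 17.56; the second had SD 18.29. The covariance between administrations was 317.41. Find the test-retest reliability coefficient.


r = cov(X,Y) / (SD_X * SD_Y)
r = 317.41 / (17.56 * 18.29)
r = 317.41 / 321.1724
r = 0.9883

0.9883


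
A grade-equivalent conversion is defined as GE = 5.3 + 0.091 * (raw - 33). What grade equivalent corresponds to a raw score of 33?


raw - median = 33 - 33 = 0
slope * diff = 0.091 * 0 = 0.0
GE = 5.3 + 0.0
GE = 5.3

5.3


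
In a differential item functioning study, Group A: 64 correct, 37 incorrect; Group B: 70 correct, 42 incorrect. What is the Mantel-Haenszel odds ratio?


Odds_A = 64/37 = 1.7297
Odds_B = 70/42 = 1.6667
OR = Odds_A / Odds_B = 1.7297 / 1.6667
Exactly, OR = (64 * 42) / (37 * 70) = 2688 / 2590
OR = 1.0378

1.0378


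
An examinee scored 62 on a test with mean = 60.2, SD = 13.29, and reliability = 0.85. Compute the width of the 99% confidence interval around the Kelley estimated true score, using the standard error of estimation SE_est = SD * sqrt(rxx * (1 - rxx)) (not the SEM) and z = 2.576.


True score estimate = 0.85*62 + 0.15*60.2 = 61.73
SE_est = SD * sqrt(rxx * (1 - rxx)) = 13.29 * sqrt(0.85 * 0.15) = 13.29 * sqrt(0.1275) = 4.745479
CI = T_est +/- z * SE_est, so width = 2 * z * SE_est = 2 * 2.576 * 4.745479
Width = 24.4487

24.4487


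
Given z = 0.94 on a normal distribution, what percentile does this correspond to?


CDF(z) = 0.5 * (1 + erf(z/sqrt(2)))
erf(0.6647) = 0.6528
CDF = 0.8264
Percentile rank = 0.8264 * 100 = 82.64

82.64


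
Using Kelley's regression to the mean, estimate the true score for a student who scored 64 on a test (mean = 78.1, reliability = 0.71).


T_est = rxx * X + (1 - rxx) * mean
T_est = 0.71 * 64 + 0.29 * 78.1
T_est = 45.44 + 22.649
T_est = 68.089

68.089


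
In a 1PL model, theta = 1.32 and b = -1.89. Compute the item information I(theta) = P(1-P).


P = 1/(1+exp(-(1.32--1.89))) = 0.9612
I = P*(1-P) = 0.9612 * 0.0388
I = 0.0373

0.0373


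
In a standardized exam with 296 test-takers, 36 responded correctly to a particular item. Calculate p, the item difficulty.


Item difficulty p = number correct / total examinees
p = 36 / 296
p = 0.1216

0.1216


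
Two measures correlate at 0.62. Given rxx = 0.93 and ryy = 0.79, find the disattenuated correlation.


r_corrected = rxy / sqrt(rxx * ryy)
= 0.62 / sqrt(0.93 * 0.79)
= 0.62 / sqrt(0.7347)
= 0.62 / 0.857146
r_corrected = 0.7233

0.7233


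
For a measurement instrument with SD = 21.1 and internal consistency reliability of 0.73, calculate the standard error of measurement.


SEM = SD * sqrt(1 - rxx)
SEM = 21.1 * sqrt(1 - 0.73)
SEM = 21.1 * sqrt(0.27) = 21.1 * 0.519615
SEM = 10.9639

10.9639


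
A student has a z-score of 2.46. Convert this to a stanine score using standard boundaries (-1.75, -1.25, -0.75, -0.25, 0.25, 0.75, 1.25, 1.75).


Stanine boundaries: [-1.75, -1.25, -0.75, -0.25, 0.25, 0.75, 1.25, 1.75]
z = 2.46
Check each boundary:
  z >= -1.75 -> could be stanine 2
  z >= -1.25 -> could be stanine 3
  z >= -0.75 -> could be stanine 4
  z >= -0.25 -> could be stanine 5
  z >= 0.25 -> could be stanine 6
  z >= 0.75 -> could be stanine 7
  z >= 1.25 -> could be stanine 8
  z >= 1.75 -> could be stanine 9
Highest qualifying boundary gives stanine = 9

9


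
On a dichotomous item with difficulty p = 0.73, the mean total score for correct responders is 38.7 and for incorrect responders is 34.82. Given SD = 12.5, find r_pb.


q = 1 - p = 0.27
rpb = ((M1 - M0) / SD) * sqrt(p * q)
rpb = ((38.7 - 34.82) / 12.5) * sqrt(0.73 * 0.27)
rpb = 0.1378

0.1378


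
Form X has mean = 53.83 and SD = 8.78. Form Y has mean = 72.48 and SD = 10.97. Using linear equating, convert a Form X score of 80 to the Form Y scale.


slope = SD_Y / SD_X = 10.97 / 8.78 ~ 1.2494
intercept = mean_Y - slope * mean_X = 72.48 - (10.97 / 8.78) * 53.83 ~ 5.2232
Y = slope * X + intercept. To avoid rounding drift from the rounded slope/intercept, evaluate the equivalent form Y = mean_Y + SD_Y * (X - mean_X) / SD_X at full precision:
Y = 72.48 + 10.97 * (80 - 53.83) / 8.78
Y = 72.48 + 10.97 * 26.17 / 8.78
Y = 72.48 + 287.0849 / 8.78
Y = 72.48 + 32.6976
Y = 105.1776

105.1776


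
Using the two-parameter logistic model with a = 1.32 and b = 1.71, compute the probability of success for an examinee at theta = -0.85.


a*(theta - b) = 1.32 * (-0.85 - 1.71) = -3.3792
exp(--3.3792) = 29.3473
P = 1 / (1 + 29.3473)
P = 0.033

0.033


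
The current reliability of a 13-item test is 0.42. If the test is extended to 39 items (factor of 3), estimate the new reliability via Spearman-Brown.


r_new = (n * rxx) / (1 + (n-1) * rxx)
r_new = (3 * 0.42) / (1 + 2 * 0.42)
r_new = 1.26 / 1.84
r_new = 0.6848

0.6848


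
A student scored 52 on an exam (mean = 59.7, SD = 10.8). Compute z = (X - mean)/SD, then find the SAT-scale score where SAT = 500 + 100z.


z = (X - mean) / SD = (52 - 59.7) / 10.8
z = -7.7 / 10.8
z = -0.713
SAT-scale = SAT = 500 + 100z
Carry z at full precision (z = -7.7 / 10.8) into the conversion:
SAT-scale = 500 + 100 * (-7.7 / 10.8) = 500 + -770 / 10.8
SAT-scale = 500 + -71.2963
SAT-scale = 428.7037

428.7037


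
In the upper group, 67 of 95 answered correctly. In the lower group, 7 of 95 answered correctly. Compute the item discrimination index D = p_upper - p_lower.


p_upper = 67/95 = 0.7053
p_lower = 7/95 = 0.0737
D = 0.7053 - 0.0737 = 0.6316

0.6316


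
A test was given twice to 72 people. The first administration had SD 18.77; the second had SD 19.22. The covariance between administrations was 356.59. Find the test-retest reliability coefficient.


r = cov(X,Y) / (SD_X * SD_Y)
r = 356.59 / (18.77 * 19.22)
r = 356.59 / 360.7594
r = 0.9884

0.9884


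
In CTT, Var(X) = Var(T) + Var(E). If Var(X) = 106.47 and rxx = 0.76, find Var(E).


var_true = rxx * var_obs = 0.76 * 106.47 = 80.9172
var_error = var_obs - var_true
var_error = 106.47 - 80.9172
var_error = 25.5528

25.5528


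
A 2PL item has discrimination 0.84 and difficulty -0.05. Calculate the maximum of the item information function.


For 2PL, max info at theta = b = -0.05
I_max = a^2 / 4 = 0.84^2 / 4
= 0.7056 / 4
I_max = 0.1764

0.1764


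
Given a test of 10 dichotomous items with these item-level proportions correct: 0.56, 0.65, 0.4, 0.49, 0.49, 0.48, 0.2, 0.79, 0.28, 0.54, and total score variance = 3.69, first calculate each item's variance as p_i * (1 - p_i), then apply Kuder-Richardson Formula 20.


For each item, compute p_i * q_i:
  Item 1: 0.56 * 0.44 = 0.2464
  Item 2: 0.65 * 0.35 = 0.2275
  Item 3: 0.4 * 0.6 = 0.24
  Item 4: 0.49 * 0.51 = 0.2499
  Item 5: 0.49 * 0.51 = 0.2499
  Item 6: 0.48 * 0.52 = 0.2496
  Item 7: 0.2 * 0.8 = 0.16
  Item 8: 0.79 * 0.21 = 0.1659
  Item 9: 0.28 * 0.72 = 0.2016
  Item 10: 0.54 * 0.46 = 0.2484
Sum(p_i * q_i) = 0.2464 + 0.2275 + 0.24 + 0.2499 + 0.2499 + 0.2496 + 0.16 + 0.1659 + 0.2016 + 0.2484 = 2.2392
KR-20 = (k/(k-1)) * (1 - Sum(p_i*q_i) / Var_total)
= (10/9) * (1 - 2.2392/3.69)
= 1.1111 * 0.3932
KR-20 = 0.4369

0.4369


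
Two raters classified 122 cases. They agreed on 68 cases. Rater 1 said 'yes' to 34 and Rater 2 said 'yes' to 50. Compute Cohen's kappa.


P_o = 68/122 = 0.557377
P_e = (34*50 + 88*72) / 14884 = 0.539909
kappa = (P_o - P_e) / (1 - P_e)
kappa = (0.557377 - 0.539909) / (1 - 0.539909)
kappa = 0.038

0.038


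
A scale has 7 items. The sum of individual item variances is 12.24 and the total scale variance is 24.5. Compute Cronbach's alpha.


alpha = (k/(k-1)) * (1 - sum(si^2)/s_total^2)
= (7/6) * (1 - 12.24/24.5)
alpha = 0.5838

0.5838


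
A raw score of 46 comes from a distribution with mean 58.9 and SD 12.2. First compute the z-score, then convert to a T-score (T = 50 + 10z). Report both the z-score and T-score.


z = (X - mean) / SD = (46 - 58.9) / 12.2
z = -12.9 / 12.2
z = -1.0574
T-score = T = 50 + 10z
Carry z at full precision (z = -12.9 / 12.2) into the conversion:
T-score = 50 + 10 * (-12.9 / 12.2) = 50 + -129 / 12.2
T-score = 50 + -10.5738
T-score = 39.4262

39.4262


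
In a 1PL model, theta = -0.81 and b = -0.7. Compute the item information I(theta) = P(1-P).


P = 1/(1+exp(-(-0.81--0.7))) = 0.4725
I = P*(1-P) = 0.4725 * 0.5275
I = 0.2492

0.2492


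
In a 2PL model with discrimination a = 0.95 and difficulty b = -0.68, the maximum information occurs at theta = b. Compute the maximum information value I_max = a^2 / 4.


For 2PL, max info at theta = b = -0.68
I_max = a^2 / 4 = 0.95^2 / 4
= 0.9025 / 4
I_max = 0.2256

0.2256


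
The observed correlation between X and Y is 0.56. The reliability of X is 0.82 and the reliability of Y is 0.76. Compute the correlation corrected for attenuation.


r_corrected = rxy / sqrt(rxx * ryy)
= 0.56 / sqrt(0.82 * 0.76)
= 0.56 / sqrt(0.6232)
= 0.56 / 0.78943
r_corrected = 0.7094

0.7094


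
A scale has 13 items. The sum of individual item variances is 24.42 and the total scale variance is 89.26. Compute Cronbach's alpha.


alpha = (k/(k-1)) * (1 - sum(si^2)/s_total^2)
= (13/12) * (1 - 24.42/89.26)
alpha = 0.787

0.787


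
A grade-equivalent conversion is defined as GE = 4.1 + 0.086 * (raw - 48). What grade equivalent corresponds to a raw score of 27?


raw - median = 27 - 48 = -21
slope * diff = 0.086 * -21 = -1.806
GE = 4.1 + -1.806
GE = 2.294

2.294


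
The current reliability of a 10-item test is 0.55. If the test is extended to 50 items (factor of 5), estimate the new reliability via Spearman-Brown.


r_new = (n * rxx) / (1 + (n-1) * rxx)
r_new = (5 * 0.55) / (1 + 4 * 0.55)
r_new = 2.75 / 3.2
r_new = 0.8594

0.8594


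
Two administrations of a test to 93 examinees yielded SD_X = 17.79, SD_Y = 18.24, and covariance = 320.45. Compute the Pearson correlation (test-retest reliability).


r = cov(X,Y) / (SD_X * SD_Y)
r = 320.45 / (17.79 * 18.24)
r = 320.45 / 324.4896
r = 0.9876

0.9876


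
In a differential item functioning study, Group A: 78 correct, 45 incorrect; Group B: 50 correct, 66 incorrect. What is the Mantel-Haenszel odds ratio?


Odds_A = 78/45 = 1.7333
Odds_B = 50/66 = 0.7576
OR = Odds_A / Odds_B = 1.7333 / 0.7576
Exactly, OR = (78 * 66) / (45 * 50) = 5148 / 2250
OR = 2.288

2.288


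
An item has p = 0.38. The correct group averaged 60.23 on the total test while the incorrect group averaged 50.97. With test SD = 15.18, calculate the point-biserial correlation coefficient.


q = 1 - p = 0.62
rpb = ((M1 - M0) / SD) * sqrt(p * q)
rpb = ((60.23 - 50.97) / 15.18) * sqrt(0.38 * 0.62)
rpb = 0.2961

0.2961


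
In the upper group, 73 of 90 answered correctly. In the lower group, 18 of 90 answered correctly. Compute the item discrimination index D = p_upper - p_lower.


p_upper = 73/90 = 0.8111
p_lower = 18/90 = 0.2
D = 0.8111 - 0.2 = 0.6111

0.6111


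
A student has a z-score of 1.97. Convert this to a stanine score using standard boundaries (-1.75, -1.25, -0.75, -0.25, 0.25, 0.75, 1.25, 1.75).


Stanine boundaries: [-1.75, -1.25, -0.75, -0.25, 0.25, 0.75, 1.25, 1.75]
z = 1.97
Check each boundary:
  z >= -1.75 -> could be stanine 2
  z >= -1.25 -> could be stanine 3
  z >= -0.75 -> could be stanine 4
  z >= -0.25 -> could be stanine 5
  z >= 0.25 -> could be stanine 6
  z >= 0.75 -> could be stanine 7
  z >= 1.25 -> could be stanine 8
  z >= 1.75 -> could be stanine 9
Highest qualifying boundary gives stanine = 9

9


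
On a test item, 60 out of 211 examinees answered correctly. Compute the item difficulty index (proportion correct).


Item difficulty p = number correct / total examinees
p = 60 / 211
p = 0.2844

0.2844


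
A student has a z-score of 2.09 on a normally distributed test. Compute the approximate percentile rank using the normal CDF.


CDF(z) = 0.5 * (1 + erf(z/sqrt(2)))
erf(1.4779) = 0.9634
CDF = 0.9817
Percentile rank = 0.9817 * 100 = 98.17

98.17


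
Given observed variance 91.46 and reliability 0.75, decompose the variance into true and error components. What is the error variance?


var_true = rxx * var_obs = 0.75 * 91.46 = 68.595
var_error = var_obs - var_true
var_error = 91.46 - 68.595
var_error = 22.865

22.865


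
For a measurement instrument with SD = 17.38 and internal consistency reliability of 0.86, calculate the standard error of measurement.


SEM = SD * sqrt(1 - rxx)
SEM = 17.38 * sqrt(1 - 0.86)
SEM = 17.38 * sqrt(0.14) = 17.38 * 0.374166
SEM = 6.503

6.503


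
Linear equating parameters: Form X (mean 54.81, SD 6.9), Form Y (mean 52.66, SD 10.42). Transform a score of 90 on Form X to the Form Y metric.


slope = SD_Y / SD_X = 10.42 / 6.9 ~ 1.5101
intercept = mean_Y - slope * mean_X = 52.66 - (10.42 / 6.9) * 54.81 ~ -30.111
Y = slope * X + intercept. To avoid rounding drift from the rounded slope/intercept, evaluate the equivalent form Y = mean_Y + SD_Y * (X - mean_X) / SD_X at full precision:
Y = 52.66 + 10.42 * (90 - 54.81) / 6.9
Y = 52.66 + 10.42 * 35.19 / 6.9
Y = 52.66 + 366.6798 / 6.9
Y = 52.66 + 53.142
Y = 105.802

105.802


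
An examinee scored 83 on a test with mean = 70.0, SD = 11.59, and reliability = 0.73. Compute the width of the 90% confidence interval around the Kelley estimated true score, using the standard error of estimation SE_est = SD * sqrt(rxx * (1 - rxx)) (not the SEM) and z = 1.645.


True score estimate = 0.73*83 + 0.27*70.0 = 79.49
SE_est = SD * sqrt(rxx * (1 - rxx)) = 11.59 * sqrt(0.73 * 0.27) = 11.59 * sqrt(0.1971) = 5.14549
CI = T_est +/- z * SE_est, so width = 2 * z * SE_est = 2 * 1.645 * 5.14549
Width = 16.9287

16.9287


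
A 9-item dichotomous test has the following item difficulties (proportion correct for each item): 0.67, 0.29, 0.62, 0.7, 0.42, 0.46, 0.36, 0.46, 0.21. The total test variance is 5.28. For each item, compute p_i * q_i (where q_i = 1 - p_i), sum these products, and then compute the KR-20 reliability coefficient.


For each item, compute p_i * q_i:
  Item 1: 0.67 * 0.33 = 0.2211
  Item 2: 0.29 * 0.71 = 0.2059
  Item 3: 0.62 * 0.38 = 0.2356
  Item 4: 0.7 * 0.3 = 0.21
  Item 5: 0.42 * 0.58 = 0.2436
  Item 6: 0.46 * 0.54 = 0.2484
  Item 7: 0.36 * 0.64 = 0.2304
  Item 8: 0.46 * 0.54 = 0.2484
  Item 9: 0.21 * 0.79 = 0.1659
Sum(p_i * q_i) = 0.2211 + 0.2059 + 0.2356 + 0.21 + 0.2436 + 0.2484 + 0.2304 + 0.2484 + 0.1659 = 2.0093
KR-20 = (k/(k-1)) * (1 - Sum(p_i*q_i) / Var_total)
= (9/8) * (1 - 2.0093/5.28)
= 1.125 * 0.6195
KR-20 = 0.6969

0.6969


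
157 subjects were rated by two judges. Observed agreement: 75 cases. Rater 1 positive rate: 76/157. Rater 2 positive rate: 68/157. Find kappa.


P_o = 75/157 = 0.477707
P_e = (76*68 + 81*89) / 24649 = 0.50213
kappa = (P_o - P_e) / (1 - P_e)
kappa = (0.477707 - 0.50213) / (1 - 0.50213)
kappa = -0.0491

-0.0491


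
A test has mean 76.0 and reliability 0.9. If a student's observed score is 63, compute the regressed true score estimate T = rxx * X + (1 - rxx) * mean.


T_est = rxx * X + (1 - rxx) * mean
T_est = 0.9 * 63 + 0.1 * 76.0
T_est = 56.7 + 7.6
T_est = 64.3

64.3


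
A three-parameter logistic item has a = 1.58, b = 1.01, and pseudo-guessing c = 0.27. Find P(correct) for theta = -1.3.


logit = 1.58*(-1.3 - 1.01) = -3.6498
P* = 1/(1 + exp(--3.6498)) = 0.0253
P = 0.27 + (1 - 0.27) * 0.0253
P = 0.2885

0.2885


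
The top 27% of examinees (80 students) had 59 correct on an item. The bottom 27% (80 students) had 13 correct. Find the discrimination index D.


p_upper = 59/80 = 0.7375
p_lower = 13/80 = 0.1625
D = 0.7375 - 0.1625 = 0.575

0.575


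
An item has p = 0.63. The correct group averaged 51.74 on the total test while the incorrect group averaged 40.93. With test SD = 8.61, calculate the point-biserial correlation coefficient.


q = 1 - p = 0.37
rpb = ((M1 - M0) / SD) * sqrt(p * q)
rpb = ((51.74 - 40.93) / 8.61) * sqrt(0.63 * 0.37)
rpb = 0.6062

0.6062


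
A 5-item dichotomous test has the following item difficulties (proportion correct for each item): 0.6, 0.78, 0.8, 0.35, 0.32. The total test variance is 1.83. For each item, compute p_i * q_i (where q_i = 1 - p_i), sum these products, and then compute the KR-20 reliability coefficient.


For each item, compute p_i * q_i:
  Item 1: 0.6 * 0.4 = 0.24
  Item 2: 0.78 * 0.22 = 0.1716
  Item 3: 0.8 * 0.2 = 0.16
  Item 4: 0.35 * 0.65 = 0.2275
  Item 5: 0.32 * 0.68 = 0.2176
Sum(p_i * q_i) = 0.24 + 0.1716 + 0.16 + 0.2275 + 0.2176 = 1.0167
KR-20 = (k/(k-1)) * (1 - Sum(p_i*q_i) / Var_total)
= (5/4) * (1 - 1.0167/1.83)
= 1.25 * 0.4444
KR-20 = 0.5555

0.5555


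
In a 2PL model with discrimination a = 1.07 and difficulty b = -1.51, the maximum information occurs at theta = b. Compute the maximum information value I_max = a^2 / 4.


For 2PL, max info at theta = b = -1.51
I_max = a^2 / 4 = 1.07^2 / 4
= 1.1449 / 4
I_max = 0.2862

0.2862


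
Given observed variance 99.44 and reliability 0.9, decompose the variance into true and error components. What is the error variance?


var_true = rxx * var_obs = 0.9 * 99.44 = 89.496
var_error = var_obs - var_true
var_error = 99.44 - 89.496
var_error = 9.944

9.944


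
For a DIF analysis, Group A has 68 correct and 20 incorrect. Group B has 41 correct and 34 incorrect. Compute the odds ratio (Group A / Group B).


Odds_A = 68/20 = 3.4
Odds_B = 41/34 = 1.2059
OR = Odds_A / Odds_B = 3.4 / 1.2059
Exactly, OR = (68 * 34) / (20 * 41) = 2312 / 820
OR = 2.8195

2.8195


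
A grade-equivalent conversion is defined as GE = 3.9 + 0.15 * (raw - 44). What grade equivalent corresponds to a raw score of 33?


raw - median = 33 - 44 = -11
slope * diff = 0.15 * -11 = -1.65
GE = 3.9 + -1.65
GE = 2.25

2.25


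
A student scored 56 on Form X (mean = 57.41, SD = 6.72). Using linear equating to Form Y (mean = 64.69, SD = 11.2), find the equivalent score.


slope = SD_Y / SD_X = 11.2 / 6.72 ~ 1.6667
intercept = mean_Y - slope * mean_X = 64.69 - (11.2 / 6.72) * 57.41 ~ -30.9933
Y = slope * X + intercept. To avoid rounding drift from the rounded slope/intercept, evaluate the equivalent form Y = mean_Y + SD_Y * (X - mean_X) / SD_X at full precision:
Y = 64.69 + 11.2 * (56 - 57.41) / 6.72
Y = 64.69 - 11.2 * 1.41 / 6.72
Y = 64.69 - 15.792 / 6.72
Y = 64.69 - 2.35
Y = 62.34

62.34


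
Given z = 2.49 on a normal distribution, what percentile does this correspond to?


CDF(z) = 0.5 * (1 + erf(z/sqrt(2)))
erf(1.7607) = 0.9872
CDF = 0.9936
Percentile rank = 0.9936 * 100 = 99.36

99.36


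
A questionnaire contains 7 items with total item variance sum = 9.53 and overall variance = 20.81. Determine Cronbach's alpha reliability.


alpha = (k/(k-1)) * (1 - sum(si^2)/s_total^2)
= (7/6) * (1 - 9.53/20.81)
alpha = 0.6324

0.6324


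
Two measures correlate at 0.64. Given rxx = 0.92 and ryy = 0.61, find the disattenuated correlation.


r_corrected = rxy / sqrt(rxx * ryy)
= 0.64 / sqrt(0.92 * 0.61)
= 0.64 / sqrt(0.5612)
= 0.64 / 0.749133
r_corrected = 0.8543

0.8543


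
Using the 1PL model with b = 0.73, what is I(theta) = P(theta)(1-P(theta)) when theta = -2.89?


P = 1/(1+exp(-(-2.89-0.73))) = 0.0261
I = P*(1-P) = 0.0261 * 0.9739
I = 0.0254

0.0254


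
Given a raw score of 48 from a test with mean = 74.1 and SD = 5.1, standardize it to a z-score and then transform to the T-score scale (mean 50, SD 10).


z = (X - mean) / SD = (48 - 74.1) / 5.1
z = -26.1 / 5.1
z = -5.1176
T-score = T = 50 + 10z
Carry z at full precision (z = -26.1 / 5.1) into the conversion:
T-score = 50 + 10 * (-26.1 / 5.1) = 50 + -261 / 5.1
T-score = 50 + -51.1765
T-score = -1.1765

-1.1765


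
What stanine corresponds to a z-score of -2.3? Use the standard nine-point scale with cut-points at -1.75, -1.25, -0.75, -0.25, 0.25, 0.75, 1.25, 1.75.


Stanine boundaries: [-1.75, -1.25, -0.75, -0.25, 0.25, 0.75, 1.25, 1.75]
z = -2.3
Check each boundary:
  z < -1.75
  z < -1.25
  z < -0.75
  z < -0.25
  z < 0.25
  z < 0.75
  z < 1.25
  z < 1.75
Highest qualifying boundary gives stanine = 1

1


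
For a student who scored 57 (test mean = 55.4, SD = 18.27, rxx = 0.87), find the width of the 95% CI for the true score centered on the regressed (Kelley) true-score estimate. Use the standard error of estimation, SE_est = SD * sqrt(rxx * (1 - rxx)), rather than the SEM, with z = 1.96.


True score estimate = 0.87*57 + 0.13*55.4 = 56.792
SE_est = SD * sqrt(rxx * (1 - rxx)) = 18.27 * sqrt(0.87 * 0.13) = 18.27 * sqrt(0.1131) = 6.144264
CI = T_est +/- z * SE_est, so width = 2 * z * SE_est = 2 * 1.96 * 6.144264
Width = 24.0855

24.0855


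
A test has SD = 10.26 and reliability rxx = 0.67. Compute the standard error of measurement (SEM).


SEM = SD * sqrt(1 - rxx)
SEM = 10.26 * sqrt(1 - 0.67)
SEM = 10.26 * sqrt(0.33) = 10.26 * 0.574456
SEM = 5.8939

5.8939


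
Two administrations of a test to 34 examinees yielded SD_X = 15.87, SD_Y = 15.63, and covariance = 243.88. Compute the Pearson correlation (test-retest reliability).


r = cov(X,Y) / (SD_X * SD_Y)
r = 243.88 / (15.87 * 15.63)
r = 243.88 / 248.0481
r = 0.9832

0.9832


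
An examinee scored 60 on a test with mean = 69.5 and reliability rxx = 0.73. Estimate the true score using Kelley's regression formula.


T_est = rxx * X + (1 - rxx) * mean
T_est = 0.73 * 60 + 0.27 * 69.5
T_est = 43.8 + 18.765
T_est = 62.565

62.565


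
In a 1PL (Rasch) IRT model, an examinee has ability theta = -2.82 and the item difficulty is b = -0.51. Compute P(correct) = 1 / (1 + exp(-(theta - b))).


theta - b = -2.82 - -0.51 = -2.31
exp(-(theta - b)) = exp(2.31) = 10.0744
P = 1 / (1 + 10.0744)
P = 0.0903

0.0903


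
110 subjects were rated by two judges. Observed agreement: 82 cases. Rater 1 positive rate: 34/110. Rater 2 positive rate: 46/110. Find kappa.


P_o = 82/110 = 0.745455
P_e = (34*46 + 76*64) / 12100 = 0.53124
kappa = (P_o - P_e) / (1 - P_e)
kappa = (0.745455 - 0.53124) / (1 - 0.53124)
kappa = 0.457

0.457


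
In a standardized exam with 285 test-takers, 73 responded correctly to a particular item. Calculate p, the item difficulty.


Item difficulty p = number correct / total examinees
p = 73 / 285
p = 0.2561

0.2561


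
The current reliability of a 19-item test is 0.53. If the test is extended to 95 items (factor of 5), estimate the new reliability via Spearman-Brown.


r_new = (n * rxx) / (1 + (n-1) * rxx)
r_new = (5 * 0.53) / (1 + 4 * 0.53)
r_new = 2.65 / 3.12
r_new = 0.8494

0.8494


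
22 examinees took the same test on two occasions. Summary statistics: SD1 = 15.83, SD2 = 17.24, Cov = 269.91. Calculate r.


r = cov(X,Y) / (SD_X * SD_Y)
r = 269.91 / (15.83 * 17.24)
r = 269.91 / 272.9092
r = 0.989

0.989


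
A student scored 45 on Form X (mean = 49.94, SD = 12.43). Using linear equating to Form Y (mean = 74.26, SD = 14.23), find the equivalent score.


slope = SD_Y / SD_X = 14.23 / 12.43 ~ 1.1448
intercept = mean_Y - slope * mean_X = 74.26 - (14.23 / 12.43) * 49.94 ~ 17.0881
Y = slope * X + intercept. To avoid rounding drift from the rounded slope/intercept, evaluate the equivalent form Y = mean_Y + SD_Y * (X - mean_X) / SD_X at full precision:
Y = 74.26 + 14.23 * (45 - 49.94) / 12.43
Y = 74.26 - 14.23 * 4.94 / 12.43
Y = 74.26 - 70.2962 / 12.43
Y = 74.26 - 5.6554
Y = 68.6046

68.6046


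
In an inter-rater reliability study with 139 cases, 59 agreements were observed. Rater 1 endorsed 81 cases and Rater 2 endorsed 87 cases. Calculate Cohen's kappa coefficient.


P_o = 59/139 = 0.42446
P_e = (81*87 + 58*52) / 19321 = 0.520832
kappa = (P_o - P_e) / (1 - P_e)
kappa = (0.42446 - 0.520832) / (1 - 0.520832)
kappa = -0.2011

-0.2011


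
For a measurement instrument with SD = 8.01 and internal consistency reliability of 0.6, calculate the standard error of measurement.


SEM = SD * sqrt(1 - rxx)
SEM = 8.01 * sqrt(1 - 0.6)
SEM = 8.01 * sqrt(0.4) = 8.01 * 0.632456
SEM = 5.066

5.066


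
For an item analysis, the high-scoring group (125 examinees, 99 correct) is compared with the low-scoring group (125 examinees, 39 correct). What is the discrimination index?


p_upper = 99/125 = 0.792
p_lower = 39/125 = 0.312
D = 0.792 - 0.312 = 0.48

0.48


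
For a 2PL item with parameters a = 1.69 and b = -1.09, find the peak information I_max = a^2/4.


For 2PL, max info at theta = b = -1.09
I_max = a^2 / 4 = 1.69^2 / 4
= 2.8561 / 4
I_max = 0.714

0.714


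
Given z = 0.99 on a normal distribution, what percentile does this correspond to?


CDF(z) = 0.5 * (1 + erf(z/sqrt(2)))
erf(0.7) = 0.6778
CDF = 0.8389
Percentile rank = 0.8389 * 100 = 83.89

83.89


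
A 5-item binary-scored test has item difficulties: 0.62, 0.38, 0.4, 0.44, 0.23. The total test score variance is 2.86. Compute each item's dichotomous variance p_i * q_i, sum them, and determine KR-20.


For each item, compute p_i * q_i:
  Item 1: 0.62 * 0.38 = 0.2356
  Item 2: 0.38 * 0.62 = 0.2356
  Item 3: 0.4 * 0.6 = 0.24
  Item 4: 0.44 * 0.56 = 0.2464
  Item 5: 0.23 * 0.77 = 0.1771
Sum(p_i * q_i) = 0.2356 + 0.2356 + 0.24 + 0.2464 + 0.1771 = 1.1347
KR-20 = (k/(k-1)) * (1 - Sum(p_i*q_i) / Var_total)
= (5/4) * (1 - 1.1347/2.86)
= 1.25 * 0.6033
KR-20 = 0.7541

0.7541
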